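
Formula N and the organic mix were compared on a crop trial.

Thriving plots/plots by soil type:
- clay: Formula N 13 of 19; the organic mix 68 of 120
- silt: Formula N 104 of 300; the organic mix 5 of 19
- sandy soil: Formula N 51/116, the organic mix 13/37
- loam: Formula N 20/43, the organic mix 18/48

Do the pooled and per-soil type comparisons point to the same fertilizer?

No

Clay: Formula N 13/19 = 68.4%, the organic mix 68/120 = 56.7% → Formula N
Silt: Formula N 104/300 = 34.7%, the organic mix 5/19 = 26.3% → Formula N
Sandy soil: Formula N 51/116 = 44.0%, the organic mix 13/37 = 35.1% → Formula N
Loam: Formula N 20/43 = 46.5%, the organic mix 18/48 = 37.5% → Formula N
Overall: Formula N 188/478 = 39.3%, the organic mix 104/224 = 46.4% → the organic mix
Formula N wins each soil group but the organic mix wins overall — the comparison reverses. Formula N's plots skew toward silt, which has a lower base rate.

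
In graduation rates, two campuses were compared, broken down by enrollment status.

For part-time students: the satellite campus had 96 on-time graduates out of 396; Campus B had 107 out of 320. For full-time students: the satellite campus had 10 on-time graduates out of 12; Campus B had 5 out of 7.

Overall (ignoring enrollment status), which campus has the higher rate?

Part-time: the satellite campus 96/396 = 24.2%, Campus B 107/320 = 33.4% → Campus B
Full-time: the satellite campus 10/12 = 83.3%, Campus B 5/7 = 71.4% → the satellite campus
Overall: the satellite campus 106/408 = 26.0%, Campus B 112/327 = 34.3% → Campus B
(Neither sweeps every enrollment group, but Campus B has the higher pooled rate.)

Campus B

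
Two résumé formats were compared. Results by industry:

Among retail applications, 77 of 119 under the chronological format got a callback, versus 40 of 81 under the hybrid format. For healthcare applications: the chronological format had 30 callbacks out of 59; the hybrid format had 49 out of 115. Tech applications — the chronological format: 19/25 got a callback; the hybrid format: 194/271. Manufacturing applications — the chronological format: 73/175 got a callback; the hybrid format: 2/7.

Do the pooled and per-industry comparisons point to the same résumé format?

Retail: the chronological format 77/119 = 64.7%, the hybrid format 40/81 = 49.4% → the chronological format
Healthcare: the chronological format 30/59 = 50.8%, the hybrid format 49/115 = 42.6% → the chronological format
Tech: the chronological format 19/25 = 76.0%, the hybrid format 194/271 = 71.6% → the chronological format
Manufacturing: the chronological format 73/175 = 41.7%, the hybrid format 2/7 = 28.6% → the chronological format
Overall: the chronological format 199/378 = 52.6%, the hybrid format 285/474 = 60.1% → the hybrid format
The chronological format wins each industry group but the hybrid format wins overall — the comparison reverses. The chronological format's applications skew toward manufacturing, which has a lower base rate.

No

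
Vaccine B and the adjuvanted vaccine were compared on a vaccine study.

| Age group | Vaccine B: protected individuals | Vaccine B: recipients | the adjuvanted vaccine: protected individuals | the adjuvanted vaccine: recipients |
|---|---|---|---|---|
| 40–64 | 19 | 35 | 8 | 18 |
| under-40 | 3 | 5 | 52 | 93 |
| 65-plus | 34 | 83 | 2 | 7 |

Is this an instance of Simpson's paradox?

40–64: Vaccine B 19/35 = 54.3%, the adjuvanted vaccine 8/18 = 44.4% → Vaccine B
Under-40: Vaccine B 3/5 = 60.0%, the adjuvanted vaccine 52/93 = 55.9% → Vaccine B
65-plus: Vaccine B 34/83 = 41.0%, the adjuvanted vaccine 2/7 = 28.6% → Vaccine B
Overall: Vaccine B 56/123 = 45.5%, the adjuvanted vaccine 62/118 = 52.5% → the adjuvanted vaccine
Vaccine B wins each age group but the adjuvanted vaccine wins overall — the comparison reverses. Vaccine B's recipients skew toward 65-plus, which has a lower base rate.

Yes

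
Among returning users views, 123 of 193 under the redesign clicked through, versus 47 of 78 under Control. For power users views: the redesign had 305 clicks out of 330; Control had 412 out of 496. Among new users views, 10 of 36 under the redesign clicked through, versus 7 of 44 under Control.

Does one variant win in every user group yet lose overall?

Returning users: the redesign 123/193 = 63.7%, Control 47/78 = 60.3% → the redesign
Power users: the redesign 305/330 = 92.4%, Control 412/496 = 83.1% → the redesign
New users: the redesign 10/36 = 27.8%, Control 7/44 = 15.9% → the redesign
Overall: the redesign 438/559 = 78.4%, Control 466/618 = 75.4% → the redesign
The redesign wins overall and in every user group — no reversal.

No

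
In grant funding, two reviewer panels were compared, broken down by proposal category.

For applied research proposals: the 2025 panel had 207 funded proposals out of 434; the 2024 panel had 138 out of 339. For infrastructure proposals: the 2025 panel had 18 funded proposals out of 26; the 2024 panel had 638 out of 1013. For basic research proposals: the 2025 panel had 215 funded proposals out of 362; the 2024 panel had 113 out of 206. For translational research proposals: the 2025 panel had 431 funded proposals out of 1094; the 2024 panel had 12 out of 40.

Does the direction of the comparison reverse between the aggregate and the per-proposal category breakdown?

Applied research: the 2025 panel 207/434 = 47.7%, the 2024 panel 138/339 = 40.7% → the 2025 panel
Infrastructure: the 2025 panel 18/26 = 69.2%, the 2024 panel 638/1013 = 63.0% → the 2025 panel
Basic research: the 2025 panel 215/362 = 59.4%, the 2024 panel 113/206 = 54.9% → the 2025 panel
Translational research: the 2025 panel 431/1094 = 39.4%, the 2024 panel 12/40 = 30.0% → the 2025 panel
Overall: the 2025 panel 871/1916 = 45.5%, the 2024 panel 901/1598 = 56.4% → the 2024 panel
The 2025 panel wins each proposal group but the 2024 panel wins overall — the comparison reverses. The 2025 panel's proposals skew toward translational research, which has a lower base rate.

Yes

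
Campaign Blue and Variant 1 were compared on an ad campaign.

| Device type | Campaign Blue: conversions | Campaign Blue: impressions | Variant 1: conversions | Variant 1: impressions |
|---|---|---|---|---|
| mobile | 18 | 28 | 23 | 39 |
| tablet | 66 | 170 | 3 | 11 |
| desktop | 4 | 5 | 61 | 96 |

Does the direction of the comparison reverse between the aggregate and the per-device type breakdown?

Mobile: Campaign Blue 18/28 = 64.3%, Variant 1 23/39 = 59.0% → Campaign Blue
Tablet: Campaign Blue 66/170 = 38.8%, Variant 1 3/11 = 27.3% → Campaign Blue
Desktop: Campaign Blue 4/5 = 80.0%, Variant 1 61/96 = 63.5% → Campaign Blue
Overall: Campaign Blue 88/203 = 43.3%, Variant 1 87/146 = 59.6% → Variant 1
Campaign Blue wins each device group but Variant 1 wins overall — the comparison reverses. Campaign Blue's impressions skew toward tablet, which has a lower base rate.

Yes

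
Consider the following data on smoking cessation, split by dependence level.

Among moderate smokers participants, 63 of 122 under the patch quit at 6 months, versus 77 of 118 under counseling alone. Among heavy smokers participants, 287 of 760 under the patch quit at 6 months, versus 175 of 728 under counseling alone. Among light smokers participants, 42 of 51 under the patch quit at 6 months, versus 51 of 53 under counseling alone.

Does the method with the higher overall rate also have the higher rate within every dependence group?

Moderate smokers: the patch 63/122 = 51.6%, counseling alone 77/118 = 65.3% → counseling alone
Heavy smokers: the patch 287/760 = 37.8%, counseling alone 175/728 = 24.0% → the patch
Light smokers: the patch 42/51 = 82.4%, counseling alone 51/53 = 96.2% → counseling alone
Overall: the patch 392/933 = 42.0%, counseling alone 303/899 = 33.7% → the patch
Neither sweeps: the patch wins 1 of 3 groups, counseling alone wins 2. The patch wins overall but not every group — no Simpson reversal.

No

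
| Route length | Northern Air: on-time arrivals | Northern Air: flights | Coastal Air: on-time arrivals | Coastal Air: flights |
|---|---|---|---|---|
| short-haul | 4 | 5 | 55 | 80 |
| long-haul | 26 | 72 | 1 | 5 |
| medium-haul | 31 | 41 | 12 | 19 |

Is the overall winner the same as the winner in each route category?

Short-haul: Northern Air 4/5 = 80.0%, Coastal Air 55/80 = 68.8% → Northern Air
Long-haul: Northern Air 26/72 = 36.1%, Coastal Air 1/5 = 20.0% → Northern Air
Medium-haul: Northern Air 31/41 = 75.6%, Coastal Air 12/19 = 63.2% → Northern Air
Overall: Northern Air 61/118 = 51.7%, Coastal Air 68/104 = 65.4% → Coastal Air
Northern Air wins each route group but Coastal Air wins overall — the comparison reverses. Northern Air's flights skew toward long-haul, which has a lower base rate.

No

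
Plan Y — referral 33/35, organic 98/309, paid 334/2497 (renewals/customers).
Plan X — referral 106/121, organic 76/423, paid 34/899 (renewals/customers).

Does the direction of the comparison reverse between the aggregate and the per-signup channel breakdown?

Referral: Plan Y 33/35 = 94.3%, Plan X 106/121 = 87.6% → Plan Y
Organic: Plan Y 98/309 = 31.7%, Plan X 76/423 = 18.0% → Plan Y
Paid: Plan Y 334/2497 = 13.4%, Plan X 34/899 = 3.8% → Plan Y
Overall: Plan Y 465/2841 = 16.4%, Plan X 216/1443 = 15.0% → Plan Y
Plan Y wins overall and in every signup group — no reversal.

No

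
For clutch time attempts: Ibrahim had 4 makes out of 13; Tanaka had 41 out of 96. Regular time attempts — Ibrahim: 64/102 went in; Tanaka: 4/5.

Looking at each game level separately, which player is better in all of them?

Clutch time: Ibrahim 4/13 = 30.8%, Tanaka 41/96 = 42.7% → Tanaka
Regular time: Ibrahim 64/102 = 62.7%, Tanaka 4/5 = 80.0% → Tanaka
Tanaka has the higher rate in both groups.

Tanaka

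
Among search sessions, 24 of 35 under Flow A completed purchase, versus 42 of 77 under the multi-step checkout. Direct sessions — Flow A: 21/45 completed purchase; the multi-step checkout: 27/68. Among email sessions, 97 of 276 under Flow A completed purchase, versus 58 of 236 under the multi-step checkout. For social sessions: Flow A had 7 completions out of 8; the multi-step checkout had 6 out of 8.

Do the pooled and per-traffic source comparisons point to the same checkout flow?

Search: Flow A 24/35 = 68.6%, the multi-step checkout 42/77 = 54.5% → Flow A
Direct: Flow A 21/45 = 46.7%, the multi-step checkout 27/68 = 39.7% → Flow A
Email: Flow A 97/276 = 35.1%, the multi-step checkout 58/236 = 24.6% → Flow A
Social: Flow A 7/8 = 87.5%, the multi-step checkout 6/8 = 75.0% → Flow A
Overall: Flow A 149/364 = 40.9%, the multi-step checkout 133/389 = 34.2% → Flow A
Flow A wins overall and in every traffic group — no reversal.

Yes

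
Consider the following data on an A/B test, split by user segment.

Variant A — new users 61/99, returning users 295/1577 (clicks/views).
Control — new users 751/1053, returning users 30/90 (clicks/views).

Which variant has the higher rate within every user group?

New users: Variant A 61/99 = 61.6%, Control 751/1053 = 71.3% → Control
Returning users: Variant A 295/1577 = 18.7%, Control 30/90 = 33.3% → Control
Control has the higher rate in both groups.

Control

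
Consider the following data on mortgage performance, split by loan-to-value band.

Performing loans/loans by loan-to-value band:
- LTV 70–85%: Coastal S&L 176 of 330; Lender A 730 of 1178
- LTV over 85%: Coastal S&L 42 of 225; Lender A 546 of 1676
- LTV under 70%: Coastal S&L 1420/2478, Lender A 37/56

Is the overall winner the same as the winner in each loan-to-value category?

No

LTV 70–85%: Coastal S&L 176/330 = 53.3%, Lender A 730/1178 = 62.0% → Lender A
LTV over 85%: Coastal S&L 42/225 = 18.7%, Lender A 546/1676 = 32.6% → Lender A
LTV under 70%: Coastal S&L 1420/2478 = 57.3%, Lender A 37/56 = 66.1% → Lender A
Overall: Coastal S&L 1638/3033 = 54.0%, Lender A 1313/2910 = 45.1% → Coastal S&L
Lender A wins each loan-to-value group but Coastal S&L wins overall — the comparison reverses. Lender A's loans skew toward LTV over 85%, which has a lower base rate.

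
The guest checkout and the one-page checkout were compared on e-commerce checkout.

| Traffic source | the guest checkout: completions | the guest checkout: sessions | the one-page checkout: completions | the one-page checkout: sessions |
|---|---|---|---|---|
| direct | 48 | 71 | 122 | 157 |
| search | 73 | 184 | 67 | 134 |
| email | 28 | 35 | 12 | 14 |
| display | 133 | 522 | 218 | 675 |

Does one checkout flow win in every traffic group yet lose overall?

Direct: the guest checkout 48/71 = 67.6%, the one-page checkout 122/157 = 77.7% → the one-page checkout
Search: the guest checkout 73/184 = 39.7%, the one-page checkout 67/134 = 50.0% → the one-page checkout
Email: the guest checkout 28/35 = 80.0%, the one-page checkout 12/14 = 85.7% → the one-page checkout
Display: the guest checkout 133/522 = 25.5%, the one-page checkout 218/675 = 32.3% → the one-page checkout
Overall: the guest checkout 282/812 = 34.7%, the one-page checkout 419/980 = 42.8% → the one-page checkout
The one-page checkout wins overall and in every traffic group — no reversal.

No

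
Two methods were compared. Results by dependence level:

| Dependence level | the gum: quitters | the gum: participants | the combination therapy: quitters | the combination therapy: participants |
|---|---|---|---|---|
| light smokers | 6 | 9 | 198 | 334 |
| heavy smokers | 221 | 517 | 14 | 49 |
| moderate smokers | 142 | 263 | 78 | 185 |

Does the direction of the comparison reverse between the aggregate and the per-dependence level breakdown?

Light smokers: the gum 6/9 = 66.7%, the combination therapy 198/334 = 59.3% → the gum
Heavy smokers: the gum 221/517 = 42.7%, the combination therapy 14/49 = 28.6% → the gum
Moderate smokers: the gum 142/263 = 54.0%, the combination therapy 78/185 = 42.2% → the gum
Overall: the gum 369/789 = 46.8%, the combination therapy 290/568 = 51.1% → the combination therapy
The gum wins each dependence group but the combination therapy wins overall — the comparison reverses. The gum's participants skew toward heavy smokers, which has a lower base rate.

Yes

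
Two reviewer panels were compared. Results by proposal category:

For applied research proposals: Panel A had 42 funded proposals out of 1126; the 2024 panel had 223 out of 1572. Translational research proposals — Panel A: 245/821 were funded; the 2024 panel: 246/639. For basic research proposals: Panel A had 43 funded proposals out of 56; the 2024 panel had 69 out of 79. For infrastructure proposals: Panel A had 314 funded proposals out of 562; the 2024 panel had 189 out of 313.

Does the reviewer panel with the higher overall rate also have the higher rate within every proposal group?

Applied research: Panel A 42/1126 = 3.7%, the 2024 panel 223/1572 = 14.2% → the 2024 panel
Translational research: Panel A 245/821 = 29.8%, the 2024 panel 246/639 = 38.5% → the 2024 panel
Basic research: Panel A 43/56 = 76.8%, the 2024 panel 69/79 = 87.3% → the 2024 panel
Infrastructure: Panel A 314/562 = 55.9%, the 2024 panel 189/313 = 60.4% → the 2024 panel
Overall: Panel A 644/2565 = 25.1%, the 2024 panel 727/2603 = 27.9% → the 2024 panel
The 2024 panel wins overall and in every proposal group — no reversal.

Yes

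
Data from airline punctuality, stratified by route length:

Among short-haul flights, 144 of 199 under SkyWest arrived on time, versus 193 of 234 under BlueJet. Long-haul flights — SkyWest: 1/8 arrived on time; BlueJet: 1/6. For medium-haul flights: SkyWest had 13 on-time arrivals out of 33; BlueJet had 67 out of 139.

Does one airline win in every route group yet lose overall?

Short-haul: SkyWest 144/199 = 72.4%, BlueJet 193/234 = 82.5% → BlueJet
Long-haul: SkyWest 1/8 = 12.5%, BlueJet 1/6 = 16.7% → BlueJet
Medium-haul: SkyWest 13/33 = 39.4%, BlueJet 67/139 = 48.2% → BlueJet
Overall: SkyWest 158/240 = 65.8%, BlueJet 261/379 = 68.9% → BlueJet
BlueJet wins overall and in every route group — no reversal.

No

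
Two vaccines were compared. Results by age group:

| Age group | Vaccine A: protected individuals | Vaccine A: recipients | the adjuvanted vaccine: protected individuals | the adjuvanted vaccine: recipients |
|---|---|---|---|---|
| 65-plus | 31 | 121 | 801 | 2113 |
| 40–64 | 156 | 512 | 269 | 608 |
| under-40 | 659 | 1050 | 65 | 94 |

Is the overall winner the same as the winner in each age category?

No

65-plus: Vaccine A 31/121 = 25.6%, the adjuvanted vaccine 801/2113 = 37.9% → the adjuvanted vaccine
40–64: Vaccine A 156/512 = 30.5%, the adjuvanted vaccine 269/608 = 44.2% → the adjuvanted vaccine
Under-40: Vaccine A 659/1050 = 62.8%, the adjuvanted vaccine 65/94 = 69.1% → the adjuvanted vaccine
Overall: Vaccine A 846/1683 = 50.3%, the adjuvanted vaccine 1135/2815 = 40.3% → Vaccine A
The adjuvanted vaccine wins each age group but Vaccine A wins overall — the comparison reverses. The adjuvanted vaccine's recipients skew toward 65-plus, which has a lower base rate.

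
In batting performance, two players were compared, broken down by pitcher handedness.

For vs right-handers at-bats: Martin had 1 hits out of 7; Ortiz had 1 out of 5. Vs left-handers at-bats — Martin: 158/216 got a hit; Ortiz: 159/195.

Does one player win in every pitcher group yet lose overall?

No

Vs right-handers: Martin 1/7 = 14.3%, Ortiz 1/5 = 20.0% → Ortiz
Vs left-handers: Martin 158/216 = 73.1%, Ortiz 159/195 = 81.5% → Ortiz
Overall: Martin 159/223 = 71.3%, Ortiz 160/200 = 80.0% → Ortiz
Ortiz wins overall and in every pitcher group — no reversal.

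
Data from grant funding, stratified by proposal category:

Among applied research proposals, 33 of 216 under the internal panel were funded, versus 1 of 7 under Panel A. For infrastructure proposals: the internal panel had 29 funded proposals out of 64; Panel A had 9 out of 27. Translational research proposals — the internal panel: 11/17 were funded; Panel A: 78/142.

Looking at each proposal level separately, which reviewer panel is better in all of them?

Applied research: the internal panel 33/216 = 15.3%, Panel A 1/7 = 14.3% → the internal panel
Infrastructure: the internal panel 29/64 = 45.3%, Panel A 9/27 = 33.3% → the internal panel
Translational research: the internal panel 11/17 = 64.7%, Panel A 78/142 = 54.9% → the internal panel
The internal panel has the higher rate in all 3 groups.

the internal panel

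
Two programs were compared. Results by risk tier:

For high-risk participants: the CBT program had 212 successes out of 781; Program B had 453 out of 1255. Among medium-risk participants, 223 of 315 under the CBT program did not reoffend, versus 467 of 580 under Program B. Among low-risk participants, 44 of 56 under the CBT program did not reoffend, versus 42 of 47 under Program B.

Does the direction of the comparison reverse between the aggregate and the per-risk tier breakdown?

No

High-risk: the CBT program 212/781 = 27.1%, Program B 453/1255 = 36.1% → Program B
Medium-risk: the CBT program 223/315 = 70.8%, Program B 467/580 = 80.5% → Program B
Low-risk: the CBT program 44/56 = 78.6%, Program B 42/47 = 89.4% → Program B
Overall: the CBT program 479/1152 = 41.6%, Program B 962/1882 = 51.1% → Program B
Program B wins overall and in every risk group — no reversal.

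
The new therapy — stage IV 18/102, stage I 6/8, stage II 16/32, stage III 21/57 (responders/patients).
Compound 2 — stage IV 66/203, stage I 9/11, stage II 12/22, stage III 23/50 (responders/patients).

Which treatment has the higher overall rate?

Stage IV: the new therapy 18/102 = 17.6%, Compound 2 66/203 = 32.5% → Compound 2
Stage I: the new therapy 6/8 = 75.0%, Compound 2 9/11 = 81.8% → Compound 2
Stage II: the new therapy 16/32 = 50.0%, Compound 2 12/22 = 54.5% → Compound 2
Stage III: the new therapy 21/57 = 36.8%, Compound 2 23/50 = 46.0% → Compound 2
Overall: the new therapy 61/199 = 30.7%, Compound 2 110/286 = 38.5% → Compound 2

Compound 2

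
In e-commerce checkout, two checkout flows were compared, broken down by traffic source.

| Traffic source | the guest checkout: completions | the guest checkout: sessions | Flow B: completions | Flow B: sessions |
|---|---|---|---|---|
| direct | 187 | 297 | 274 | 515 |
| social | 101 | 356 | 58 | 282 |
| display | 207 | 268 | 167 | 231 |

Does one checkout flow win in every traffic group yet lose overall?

Direct: the guest checkout 187/297 = 63.0%, Flow B 274/515 = 53.2% → the guest checkout
Social: the guest checkout 101/356 = 28.4%, Flow B 58/282 = 20.6% → the guest checkout
Display: the guest checkout 207/268 = 77.2%, Flow B 167/231 = 72.3% → the guest checkout
Overall: the guest checkout 495/921 = 53.7%, Flow B 499/1028 = 48.5% → the guest checkout
The guest checkout wins overall and in every traffic group — no reversal.

No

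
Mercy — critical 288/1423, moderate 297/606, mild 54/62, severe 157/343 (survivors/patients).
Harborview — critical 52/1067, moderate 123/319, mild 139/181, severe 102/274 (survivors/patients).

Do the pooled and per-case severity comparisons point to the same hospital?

Critical: Mercy 288/1423 = 20.2%, Harborview 52/1067 = 4.9% → Mercy
Moderate: Mercy 297/606 = 49.0%, Harborview 123/319 = 38.6% → Mercy
Mild: Mercy 54/62 = 87.1%, Harborview 139/181 = 76.8% → Mercy
Severe: Mercy 157/343 = 45.8%, Harborview 102/274 = 37.2% → Mercy
Overall: Mercy 796/2434 = 32.7%, Harborview 416/1841 = 22.6% → Mercy
Mercy wins overall and in every case group — no reversal.

Yes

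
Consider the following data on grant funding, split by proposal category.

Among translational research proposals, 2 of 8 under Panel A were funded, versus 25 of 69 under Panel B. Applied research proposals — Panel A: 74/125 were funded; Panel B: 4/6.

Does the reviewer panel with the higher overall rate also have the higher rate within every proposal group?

No

Translational research: Panel A 2/8 = 25.0%, Panel B 25/69 = 36.2% → Panel B
Applied research: Panel A 74/125 = 59.2%, Panel B 4/6 = 66.7% → Panel B
Overall: Panel A 76/133 = 57.1%, Panel B 29/75 = 38.7% → Panel A
Panel B wins each proposal group but Panel A wins overall — the comparison reverses. Panel B's proposals skew toward translational research, which has a lower base rate.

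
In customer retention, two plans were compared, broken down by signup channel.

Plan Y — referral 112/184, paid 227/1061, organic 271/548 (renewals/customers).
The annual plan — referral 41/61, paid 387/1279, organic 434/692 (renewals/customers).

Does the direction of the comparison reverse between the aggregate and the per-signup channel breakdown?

Referral: Plan Y 112/184 = 60.9%, the annual plan 41/61 = 67.2% → the annual plan
Paid: Plan Y 227/1061 = 21.4%, the annual plan 387/1279 = 30.3% → the annual plan
Organic: Plan Y 271/548 = 49.5%, the annual plan 434/692 = 62.7% → the annual plan
Overall: Plan Y 610/1793 = 34.0%, the annual plan 862/2032 = 42.4% → the annual plan
The annual plan wins overall and in every signup group — no reversal.

No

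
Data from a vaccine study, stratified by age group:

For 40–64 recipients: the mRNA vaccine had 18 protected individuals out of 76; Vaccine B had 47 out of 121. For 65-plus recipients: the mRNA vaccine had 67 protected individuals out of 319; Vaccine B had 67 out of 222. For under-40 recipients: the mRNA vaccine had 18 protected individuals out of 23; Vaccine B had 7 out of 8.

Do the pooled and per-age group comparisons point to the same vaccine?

Yes

40–64: the mRNA vaccine 18/76 = 23.7%, Vaccine B 47/121 = 38.8% → Vaccine B
65-plus: the mRNA vaccine 67/319 = 21.0%, Vaccine B 67/222 = 30.2% → Vaccine B
Under-40: the mRNA vaccine 18/23 = 78.3%, Vaccine B 7/8 = 87.5% → Vaccine B
Overall: the mRNA vaccine 103/418 = 24.6%, Vaccine B 121/351 = 34.5% → Vaccine B
Vaccine B wins overall and in every age group — no reversal.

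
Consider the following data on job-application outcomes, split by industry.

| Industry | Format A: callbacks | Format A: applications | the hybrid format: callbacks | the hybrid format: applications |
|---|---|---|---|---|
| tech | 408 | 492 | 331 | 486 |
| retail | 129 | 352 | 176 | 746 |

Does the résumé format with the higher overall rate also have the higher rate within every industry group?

Tech: Format A 408/492 = 82.9%, the hybrid format 331/486 = 68.1% → Format A
Retail: Format A 129/352 = 36.6%, the hybrid format 176/746 = 23.6% → Format A
Overall: Format A 537/844 = 63.6%, the hybrid format 507/1232 = 41.2% → Format A
Format A wins overall and in every industry group — no reversal.

Yes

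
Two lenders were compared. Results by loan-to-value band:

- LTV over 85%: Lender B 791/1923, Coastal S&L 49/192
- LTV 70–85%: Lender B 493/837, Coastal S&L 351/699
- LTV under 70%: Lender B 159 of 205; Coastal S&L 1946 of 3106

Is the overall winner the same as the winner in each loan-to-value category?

LTV over 85%: Lender B 791/1923 = 41.1%, Coastal S&L 49/192 = 25.5% → Lender B
LTV 70–85%: Lender B 493/837 = 58.9%, Coastal S&L 351/699 = 50.2% → Lender B
LTV under 70%: Lender B 159/205 = 77.6%, Coastal S&L 1946/3106 = 62.7% → Lender B
Overall: Lender B 1443/2965 = 48.7%, Coastal S&L 2346/3997 = 58.7% → Coastal S&L
Lender B wins each loan-to-value group but Coastal S&L wins overall — the comparison reverses. Lender B's loans skew toward LTV over 85%, which has a lower base rate.

No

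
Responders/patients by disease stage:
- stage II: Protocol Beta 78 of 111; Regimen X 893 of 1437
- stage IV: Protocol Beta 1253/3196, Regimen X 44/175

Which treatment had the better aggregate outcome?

Regimen X

Stage II: Protocol Beta 78/111 = 70.3%, Regimen X 893/1437 = 62.1% → Protocol Beta
Stage IV: Protocol Beta 1253/3196 = 39.2%, Regimen X 44/175 = 25.1% → Protocol Beta
Overall: Protocol Beta 1331/3307 = 40.2%, Regimen X 937/1612 = 58.1% → Regimen X
(Protocol Beta wins every disease group but Regimen X wins overall — Protocol Beta's patients skew toward the low-rate stage IV group.)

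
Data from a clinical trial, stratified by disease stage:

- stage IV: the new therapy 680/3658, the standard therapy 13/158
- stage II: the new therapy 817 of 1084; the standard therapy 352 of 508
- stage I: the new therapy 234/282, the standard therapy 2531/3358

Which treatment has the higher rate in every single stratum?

the new therapy

Stage IV: the new therapy 680/3658 = 18.6%, the standard therapy 13/158 = 8.2% → the new therapy
Stage II: the new therapy 817/1084 = 75.4%, the standard therapy 352/508 = 69.3% → the new therapy
Stage I: the new therapy 234/282 = 83.0%, the standard therapy 2531/3358 = 75.4% → the new therapy
The new therapy has the higher rate in all 3 groups.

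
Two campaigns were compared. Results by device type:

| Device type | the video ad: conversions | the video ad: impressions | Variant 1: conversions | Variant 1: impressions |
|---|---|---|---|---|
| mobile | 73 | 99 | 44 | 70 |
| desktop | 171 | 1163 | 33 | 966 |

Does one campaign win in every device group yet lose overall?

Mobile: the video ad 73/99 = 73.7%, Variant 1 44/70 = 62.9% → the video ad
Desktop: the video ad 171/1163 = 14.7%, Variant 1 33/966 = 3.4% → the video ad
Overall: the video ad 244/1262 = 19.3%, Variant 1 77/1036 = 7.4% → the video ad
The video ad wins overall and in every device group — no reversal.

No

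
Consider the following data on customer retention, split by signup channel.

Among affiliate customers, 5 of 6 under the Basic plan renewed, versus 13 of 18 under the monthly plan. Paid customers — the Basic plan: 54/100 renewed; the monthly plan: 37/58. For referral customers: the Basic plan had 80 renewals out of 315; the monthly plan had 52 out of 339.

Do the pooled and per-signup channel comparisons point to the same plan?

No

Affiliate: the Basic plan 5/6 = 83.3%, the monthly plan 13/18 = 72.2% → the Basic plan
Paid: the Basic plan 54/100 = 54.0%, the monthly plan 37/58 = 63.8% → the monthly plan
Referral: the Basic plan 80/315 = 25.4%, the monthly plan 52/339 = 15.3% → the Basic plan
Overall: the Basic plan 139/421 = 33.0%, the monthly plan 102/415 = 24.6% → the Basic plan
Neither sweeps: the Basic plan wins 2 of 3 groups, the monthly plan wins 1. The Basic plan wins overall but not every group — no Simpson reversal.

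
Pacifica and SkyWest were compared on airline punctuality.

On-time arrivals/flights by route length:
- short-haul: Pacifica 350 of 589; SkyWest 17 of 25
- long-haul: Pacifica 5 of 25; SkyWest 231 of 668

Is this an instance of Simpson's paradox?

Yes

Short-haul: Pacifica 350/589 = 59.4%, SkyWest 17/25 = 68.0% → SkyWest
Long-haul: Pacifica 5/25 = 20.0%, SkyWest 231/668 = 34.6% → SkyWest
Overall: Pacifica 355/614 = 57.8%, SkyWest 248/693 = 35.8% → Pacifica
SkyWest wins each route group but Pacifica wins overall — the comparison reverses. SkyWest's flights skew toward long-haul, which has a lower base rate.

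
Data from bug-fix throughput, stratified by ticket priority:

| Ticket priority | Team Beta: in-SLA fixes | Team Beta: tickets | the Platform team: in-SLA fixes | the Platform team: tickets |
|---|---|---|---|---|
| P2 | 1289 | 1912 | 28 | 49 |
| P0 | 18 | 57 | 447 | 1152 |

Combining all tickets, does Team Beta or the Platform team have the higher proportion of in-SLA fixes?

Team Beta

P2: Team Beta 1289/1912 = 67.4%, the Platform team 28/49 = 57.1% → Team Beta
P0: Team Beta 18/57 = 31.6%, the Platform team 447/1152 = 38.8% → the Platform team
Overall: Team Beta 1307/1969 = 66.4%, the Platform team 475/1201 = 39.6% → Team Beta
(Neither sweeps every ticket group, but Team Beta has the higher pooled rate.)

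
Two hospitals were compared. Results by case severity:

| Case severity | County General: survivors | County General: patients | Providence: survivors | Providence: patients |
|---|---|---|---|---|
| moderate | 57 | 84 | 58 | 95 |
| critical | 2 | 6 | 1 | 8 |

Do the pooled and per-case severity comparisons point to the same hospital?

Moderate: County General 57/84 = 67.9%, Providence 58/95 = 61.1% → County General
Critical: County General 2/6 = 33.3%, Providence 1/8 = 12.5% → County General
Overall: County General 59/90 = 65.6%, Providence 59/103 = 57.3% → County General
County General wins overall and in every case group — no reversal.

Yes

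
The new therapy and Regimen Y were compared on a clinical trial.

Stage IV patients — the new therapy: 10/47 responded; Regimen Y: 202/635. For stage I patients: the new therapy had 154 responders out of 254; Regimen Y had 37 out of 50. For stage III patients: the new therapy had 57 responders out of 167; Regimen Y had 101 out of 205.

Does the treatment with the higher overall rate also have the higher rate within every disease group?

Stage IV: the new therapy 10/47 = 21.3%, Regimen Y 202/635 = 31.8% → Regimen Y
Stage I: the new therapy 154/254 = 60.6%, Regimen Y 37/50 = 74.0% → Regimen Y
Stage III: the new therapy 57/167 = 34.1%, Regimen Y 101/205 = 49.3% → Regimen Y
Overall: the new therapy 221/468 = 47.2%, Regimen Y 340/890 = 38.2% → the new therapy
Regimen Y wins each disease group but the new therapy wins overall — the comparison reverses. Regimen Y's patients skew toward stage IV, which has a lower base rate.

No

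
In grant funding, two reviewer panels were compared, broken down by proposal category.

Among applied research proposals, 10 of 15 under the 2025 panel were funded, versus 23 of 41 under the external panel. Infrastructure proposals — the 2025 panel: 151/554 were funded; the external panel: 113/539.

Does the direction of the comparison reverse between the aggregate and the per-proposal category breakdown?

No

Applied research: the 2025 panel 10/15 = 66.7%, the external panel 23/41 = 56.1% → the 2025 panel
Infrastructure: the 2025 panel 151/554 = 27.3%, the external panel 113/539 = 21.0% → the 2025 panel
Overall: the 2025 panel 161/569 = 28.3%, the external panel 136/580 = 23.4% → the 2025 panel
The 2025 panel wins overall and in every proposal group — no reversal.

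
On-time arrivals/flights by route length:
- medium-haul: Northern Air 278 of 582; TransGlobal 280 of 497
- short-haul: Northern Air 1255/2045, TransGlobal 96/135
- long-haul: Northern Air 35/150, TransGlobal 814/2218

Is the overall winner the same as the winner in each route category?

No

Medium-haul: Northern Air 278/582 = 47.8%, TransGlobal 280/497 = 56.3% → TransGlobal
Short-haul: Northern Air 1255/2045 = 61.4%, TransGlobal 96/135 = 71.1% → TransGlobal
Long-haul: Northern Air 35/150 = 23.3%, TransGlobal 814/2218 = 36.7% → TransGlobal
Overall: Northern Air 1568/2777 = 56.5%, TransGlobal 1190/2850 = 41.8% → Northern Air
TransGlobal wins each route group but Northern Air wins overall — the comparison reverses. TransGlobal's flights skew toward long-haul, which has a lower base rate.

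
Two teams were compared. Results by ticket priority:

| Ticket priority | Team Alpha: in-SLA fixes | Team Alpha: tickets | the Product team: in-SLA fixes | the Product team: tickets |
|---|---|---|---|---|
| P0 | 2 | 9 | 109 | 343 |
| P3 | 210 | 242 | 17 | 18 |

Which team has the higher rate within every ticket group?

P0: Team Alpha 2/9 = 22.2%, the Product team 109/343 = 31.8% → the Product team
P3: Team Alpha 210/242 = 86.8%, the Product team 17/18 = 94.4% → the Product team
The Product team has the higher rate in both groups.

the Product team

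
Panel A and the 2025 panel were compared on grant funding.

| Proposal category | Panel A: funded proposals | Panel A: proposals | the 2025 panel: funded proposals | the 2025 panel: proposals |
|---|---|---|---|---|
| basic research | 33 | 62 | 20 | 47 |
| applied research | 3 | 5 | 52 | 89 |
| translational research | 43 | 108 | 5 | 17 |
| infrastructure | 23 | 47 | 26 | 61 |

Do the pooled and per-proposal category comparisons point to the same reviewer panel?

Basic research: Panel A 33/62 = 53.2%, the 2025 panel 20/47 = 42.6% → Panel A
Applied research: Panel A 3/5 = 60.0%, the 2025 panel 52/89 = 58.4% → Panel A
Translational research: Panel A 43/108 = 39.8%, the 2025 panel 5/17 = 29.4% → Panel A
Infrastructure: Panel A 23/47 = 48.9%, the 2025 panel 26/61 = 42.6% → Panel A
Overall: Panel A 102/222 = 45.9%, the 2025 panel 103/214 = 48.1% → the 2025 panel
Panel A wins each proposal group but the 2025 panel wins overall — the comparison reverses. Panel A's proposals skew toward translational research, which has a lower base rate.

No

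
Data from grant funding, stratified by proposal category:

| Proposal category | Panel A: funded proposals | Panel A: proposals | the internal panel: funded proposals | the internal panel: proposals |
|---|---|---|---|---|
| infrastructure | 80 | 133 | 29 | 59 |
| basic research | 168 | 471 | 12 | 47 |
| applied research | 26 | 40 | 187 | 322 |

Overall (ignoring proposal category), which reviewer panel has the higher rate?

Infrastructure: Panel A 80/133 = 60.2%, the internal panel 29/59 = 49.2% → Panel A
Basic research: Panel A 168/471 = 35.7%, the internal panel 12/47 = 25.5% → Panel A
Applied research: Panel A 26/40 = 65.0%, the internal panel 187/322 = 58.1% → Panel A
Overall: Panel A 274/644 = 42.5%, the internal panel 228/428 = 53.3% → the internal panel
(Panel A wins every proposal group but the internal panel wins overall — Panel A's proposals skew toward the low-rate basic research group.)

the internal panel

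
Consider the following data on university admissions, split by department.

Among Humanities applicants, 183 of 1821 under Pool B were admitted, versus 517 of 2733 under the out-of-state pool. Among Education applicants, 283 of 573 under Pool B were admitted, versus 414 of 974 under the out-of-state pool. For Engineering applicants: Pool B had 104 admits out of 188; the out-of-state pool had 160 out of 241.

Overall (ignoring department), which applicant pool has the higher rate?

Humanities: Pool B 183/1821 = 10.0%, the out-of-state pool 517/2733 = 18.9% → the out-of-state pool
Education: Pool B 283/573 = 49.4%, the out-of-state pool 414/974 = 42.5% → Pool B
Engineering: Pool B 104/188 = 55.3%, the out-of-state pool 160/241 = 66.4% → the out-of-state pool
Overall: Pool B 570/2582 = 22.1%, the out-of-state pool 1091/3948 = 27.6% → the out-of-state pool
(Neither sweeps every department group, but the out-of-state pool has the higher pooled rate.)

the out-of-state pool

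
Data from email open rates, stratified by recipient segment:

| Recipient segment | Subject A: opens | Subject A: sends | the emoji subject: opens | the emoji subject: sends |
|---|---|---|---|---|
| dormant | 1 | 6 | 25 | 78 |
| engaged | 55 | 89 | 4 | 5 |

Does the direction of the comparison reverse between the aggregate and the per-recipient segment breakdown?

Yes

Dormant: Subject A 1/6 = 16.7%, the emoji subject 25/78 = 32.1% → the emoji subject
Engaged: Subject A 55/89 = 61.8%, the emoji subject 4/5 = 80.0% → the emoji subject
Overall: Subject A 56/95 = 58.9%, the emoji subject 29/83 = 34.9% → Subject A
The emoji subject wins each recipient group but Subject A wins overall — the comparison reverses. The emoji subject's sends skew toward dormant, which has a lower base rate.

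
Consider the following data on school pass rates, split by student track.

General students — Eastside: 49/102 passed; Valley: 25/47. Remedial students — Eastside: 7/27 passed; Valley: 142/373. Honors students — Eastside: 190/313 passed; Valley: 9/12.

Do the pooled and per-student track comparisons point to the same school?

No

General: Eastside 49/102 = 48.0%, Valley 25/47 = 53.2% → Valley
Remedial: Eastside 7/27 = 25.9%, Valley 142/373 = 38.1% → Valley
Honors: Eastside 190/313 = 60.7%, Valley 9/12 = 75.0% → Valley
Overall: Eastside 246/442 = 55.7%, Valley 176/432 = 40.7% → Eastside
Valley wins each student group but Eastside wins overall — the comparison reverses. Valley's students skew toward remedial, which has a lower base rate.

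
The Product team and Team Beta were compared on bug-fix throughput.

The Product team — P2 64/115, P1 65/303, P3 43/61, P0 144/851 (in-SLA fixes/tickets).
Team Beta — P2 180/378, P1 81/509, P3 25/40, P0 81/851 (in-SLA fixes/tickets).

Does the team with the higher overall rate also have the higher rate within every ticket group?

Yes

P2: the Product team 64/115 = 55.7%, Team Beta 180/378 = 47.6% → the Product team
P1: the Product team 65/303 = 21.5%, Team Beta 81/509 = 15.9% → the Product team
P3: the Product team 43/61 = 70.5%, Team Beta 25/40 = 62.5% → the Product team
P0: the Product team 144/851 = 16.9%, Team Beta 81/851 = 9.5% → the Product team
Overall: the Product team 316/1330 = 23.8%, Team Beta 367/1778 = 20.6% → the Product team
The Product team wins overall and in every ticket group — no reversal.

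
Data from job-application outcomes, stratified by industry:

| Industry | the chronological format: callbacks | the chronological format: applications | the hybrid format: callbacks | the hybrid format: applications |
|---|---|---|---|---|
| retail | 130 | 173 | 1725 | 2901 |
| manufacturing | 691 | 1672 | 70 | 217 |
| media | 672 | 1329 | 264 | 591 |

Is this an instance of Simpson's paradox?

Retail: the chronological format 130/173 = 75.1%, the hybrid format 1725/2901 = 59.5% → the chronological format
Manufacturing: the chronological format 691/1672 = 41.3%, the hybrid format 70/217 = 32.3% → the chronological format
Media: the chronological format 672/1329 = 50.6%, the hybrid format 264/591 = 44.7% → the chronological format
Overall: the chronological format 1493/3174 = 47.0%, the hybrid format 2059/3709 = 55.5% → the hybrid format
The chronological format wins each industry group but the hybrid format wins overall — the comparison reverses. The chronological format's applications skew toward manufacturing, which has a lower base rate.

Yes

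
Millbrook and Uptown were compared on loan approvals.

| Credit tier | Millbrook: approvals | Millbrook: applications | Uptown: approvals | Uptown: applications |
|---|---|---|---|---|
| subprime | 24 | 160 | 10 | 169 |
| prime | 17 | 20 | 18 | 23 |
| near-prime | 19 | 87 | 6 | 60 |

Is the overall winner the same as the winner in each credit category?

Subprime: Millbrook 24/160 = 15.0%, Uptown 10/169 = 5.9% → Millbrook
Prime: Millbrook 17/20 = 85.0%, Uptown 18/23 = 78.3% → Millbrook
Near-prime: Millbrook 19/87 = 21.8%, Uptown 6/60 = 10.0% → Millbrook
Overall: Millbrook 60/267 = 22.5%, Uptown 34/252 = 13.5% → Millbrook
Millbrook wins overall and in every credit group — no reversal.

Yes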